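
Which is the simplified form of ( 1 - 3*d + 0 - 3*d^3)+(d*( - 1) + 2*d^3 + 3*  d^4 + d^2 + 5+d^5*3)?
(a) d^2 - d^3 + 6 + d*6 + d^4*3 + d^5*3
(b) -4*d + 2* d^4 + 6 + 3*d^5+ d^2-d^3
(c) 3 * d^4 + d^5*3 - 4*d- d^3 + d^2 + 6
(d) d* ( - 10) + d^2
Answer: c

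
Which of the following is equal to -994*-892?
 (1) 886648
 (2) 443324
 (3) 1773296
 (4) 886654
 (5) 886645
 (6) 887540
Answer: 1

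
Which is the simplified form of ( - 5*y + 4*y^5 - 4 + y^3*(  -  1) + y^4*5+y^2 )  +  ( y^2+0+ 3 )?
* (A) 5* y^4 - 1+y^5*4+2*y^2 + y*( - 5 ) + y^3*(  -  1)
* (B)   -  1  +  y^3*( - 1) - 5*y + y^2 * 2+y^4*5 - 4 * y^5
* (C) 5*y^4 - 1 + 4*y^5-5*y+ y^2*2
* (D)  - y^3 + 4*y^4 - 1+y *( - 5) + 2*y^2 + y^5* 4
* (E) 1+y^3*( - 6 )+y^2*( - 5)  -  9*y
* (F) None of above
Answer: A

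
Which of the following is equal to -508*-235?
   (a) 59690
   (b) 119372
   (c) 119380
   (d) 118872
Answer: c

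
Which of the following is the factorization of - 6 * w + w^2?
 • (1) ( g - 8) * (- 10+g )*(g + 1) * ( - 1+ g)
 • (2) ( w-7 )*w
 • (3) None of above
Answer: 3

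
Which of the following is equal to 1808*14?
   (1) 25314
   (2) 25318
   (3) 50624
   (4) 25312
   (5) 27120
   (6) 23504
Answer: 4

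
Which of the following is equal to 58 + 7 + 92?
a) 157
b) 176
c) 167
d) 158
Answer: a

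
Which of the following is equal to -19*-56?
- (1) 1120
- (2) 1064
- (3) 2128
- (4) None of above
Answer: 2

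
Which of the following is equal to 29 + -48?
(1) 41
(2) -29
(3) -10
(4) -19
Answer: 4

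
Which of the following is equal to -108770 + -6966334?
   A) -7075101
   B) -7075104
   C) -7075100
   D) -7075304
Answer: B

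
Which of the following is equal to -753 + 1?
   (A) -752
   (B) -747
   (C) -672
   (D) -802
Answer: A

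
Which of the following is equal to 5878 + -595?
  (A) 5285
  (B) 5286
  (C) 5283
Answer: C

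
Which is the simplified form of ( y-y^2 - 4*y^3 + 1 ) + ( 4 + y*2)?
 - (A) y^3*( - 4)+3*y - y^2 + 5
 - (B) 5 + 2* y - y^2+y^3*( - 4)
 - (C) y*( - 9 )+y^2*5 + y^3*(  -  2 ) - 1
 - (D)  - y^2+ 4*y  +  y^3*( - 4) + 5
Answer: A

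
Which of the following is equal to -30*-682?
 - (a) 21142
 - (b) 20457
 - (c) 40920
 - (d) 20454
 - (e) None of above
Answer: e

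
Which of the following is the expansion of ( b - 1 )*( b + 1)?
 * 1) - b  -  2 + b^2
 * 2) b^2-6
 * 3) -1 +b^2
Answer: 3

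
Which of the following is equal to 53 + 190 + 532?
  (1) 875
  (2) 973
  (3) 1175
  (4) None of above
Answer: 4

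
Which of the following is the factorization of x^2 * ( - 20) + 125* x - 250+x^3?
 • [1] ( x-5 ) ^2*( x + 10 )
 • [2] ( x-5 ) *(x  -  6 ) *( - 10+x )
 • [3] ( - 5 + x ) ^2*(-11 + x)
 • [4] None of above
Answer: 4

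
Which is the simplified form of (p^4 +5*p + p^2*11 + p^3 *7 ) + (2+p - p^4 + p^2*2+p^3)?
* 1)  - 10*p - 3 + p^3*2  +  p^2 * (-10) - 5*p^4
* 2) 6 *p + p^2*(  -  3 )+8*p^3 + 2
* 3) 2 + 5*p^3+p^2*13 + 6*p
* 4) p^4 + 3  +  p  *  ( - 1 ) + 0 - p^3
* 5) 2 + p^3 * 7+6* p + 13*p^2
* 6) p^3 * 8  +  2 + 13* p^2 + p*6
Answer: 6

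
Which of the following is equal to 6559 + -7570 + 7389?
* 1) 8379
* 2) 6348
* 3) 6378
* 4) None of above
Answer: 3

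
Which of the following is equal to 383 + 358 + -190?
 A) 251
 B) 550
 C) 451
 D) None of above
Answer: D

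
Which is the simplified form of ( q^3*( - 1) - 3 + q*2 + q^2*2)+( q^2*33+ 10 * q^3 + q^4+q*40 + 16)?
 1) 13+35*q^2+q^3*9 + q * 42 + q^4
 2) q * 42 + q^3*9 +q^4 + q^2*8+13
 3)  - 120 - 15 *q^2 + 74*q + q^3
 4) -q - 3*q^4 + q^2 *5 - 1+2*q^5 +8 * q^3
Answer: 1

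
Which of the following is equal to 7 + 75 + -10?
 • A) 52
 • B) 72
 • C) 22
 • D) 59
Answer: B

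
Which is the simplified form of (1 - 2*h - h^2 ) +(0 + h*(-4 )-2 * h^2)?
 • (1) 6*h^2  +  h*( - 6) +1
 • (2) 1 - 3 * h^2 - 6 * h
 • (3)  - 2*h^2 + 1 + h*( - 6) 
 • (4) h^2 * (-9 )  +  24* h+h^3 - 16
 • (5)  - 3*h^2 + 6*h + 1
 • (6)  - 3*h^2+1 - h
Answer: 2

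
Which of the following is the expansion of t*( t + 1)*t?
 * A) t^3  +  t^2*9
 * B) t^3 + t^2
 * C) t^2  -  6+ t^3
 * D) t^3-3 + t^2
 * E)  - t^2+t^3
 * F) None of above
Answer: B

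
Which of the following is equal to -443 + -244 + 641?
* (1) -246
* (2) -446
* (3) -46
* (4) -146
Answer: 3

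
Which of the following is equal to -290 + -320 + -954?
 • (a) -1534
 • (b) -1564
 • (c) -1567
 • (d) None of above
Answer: b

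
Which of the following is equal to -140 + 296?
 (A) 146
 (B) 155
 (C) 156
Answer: C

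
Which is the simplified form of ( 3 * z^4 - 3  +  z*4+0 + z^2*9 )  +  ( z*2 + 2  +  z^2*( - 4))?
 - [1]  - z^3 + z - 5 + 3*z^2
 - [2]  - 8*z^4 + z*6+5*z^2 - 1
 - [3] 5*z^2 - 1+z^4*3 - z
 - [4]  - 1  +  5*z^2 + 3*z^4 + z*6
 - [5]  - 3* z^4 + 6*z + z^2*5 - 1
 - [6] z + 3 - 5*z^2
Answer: 4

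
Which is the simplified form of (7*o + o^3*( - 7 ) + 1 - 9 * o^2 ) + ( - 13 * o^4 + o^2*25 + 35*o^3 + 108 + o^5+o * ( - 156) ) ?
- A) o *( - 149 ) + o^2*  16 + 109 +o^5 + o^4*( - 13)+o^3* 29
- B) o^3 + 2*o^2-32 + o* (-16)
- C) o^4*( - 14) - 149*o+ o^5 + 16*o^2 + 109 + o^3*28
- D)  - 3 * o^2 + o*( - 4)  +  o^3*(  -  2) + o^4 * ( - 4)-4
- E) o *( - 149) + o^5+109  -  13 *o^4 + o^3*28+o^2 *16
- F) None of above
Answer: E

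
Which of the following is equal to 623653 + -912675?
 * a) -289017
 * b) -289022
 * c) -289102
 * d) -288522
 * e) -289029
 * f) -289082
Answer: b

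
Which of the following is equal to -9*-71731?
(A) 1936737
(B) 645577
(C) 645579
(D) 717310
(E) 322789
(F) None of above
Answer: C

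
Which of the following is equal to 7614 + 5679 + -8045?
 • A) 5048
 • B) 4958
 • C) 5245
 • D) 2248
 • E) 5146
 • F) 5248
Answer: F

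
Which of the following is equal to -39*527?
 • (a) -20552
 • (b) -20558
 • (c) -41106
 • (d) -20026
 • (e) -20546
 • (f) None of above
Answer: f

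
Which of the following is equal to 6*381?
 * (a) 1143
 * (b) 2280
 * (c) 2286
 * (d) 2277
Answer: c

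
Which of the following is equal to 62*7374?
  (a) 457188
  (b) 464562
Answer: a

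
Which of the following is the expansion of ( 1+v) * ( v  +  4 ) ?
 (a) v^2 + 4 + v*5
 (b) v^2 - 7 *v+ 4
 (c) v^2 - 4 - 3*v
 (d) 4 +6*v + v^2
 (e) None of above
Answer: a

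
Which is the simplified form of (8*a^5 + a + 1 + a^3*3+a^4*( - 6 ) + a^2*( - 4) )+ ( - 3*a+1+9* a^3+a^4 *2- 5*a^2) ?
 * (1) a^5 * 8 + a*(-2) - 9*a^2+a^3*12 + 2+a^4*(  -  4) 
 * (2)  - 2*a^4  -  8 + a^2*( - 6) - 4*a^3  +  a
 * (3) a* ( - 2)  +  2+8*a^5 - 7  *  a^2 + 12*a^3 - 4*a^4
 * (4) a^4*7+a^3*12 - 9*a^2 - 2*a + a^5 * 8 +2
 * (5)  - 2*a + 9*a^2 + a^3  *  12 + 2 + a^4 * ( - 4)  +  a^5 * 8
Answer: 1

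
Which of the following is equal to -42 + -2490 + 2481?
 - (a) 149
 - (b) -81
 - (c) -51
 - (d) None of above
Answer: c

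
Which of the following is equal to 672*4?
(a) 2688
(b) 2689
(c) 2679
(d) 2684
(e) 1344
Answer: a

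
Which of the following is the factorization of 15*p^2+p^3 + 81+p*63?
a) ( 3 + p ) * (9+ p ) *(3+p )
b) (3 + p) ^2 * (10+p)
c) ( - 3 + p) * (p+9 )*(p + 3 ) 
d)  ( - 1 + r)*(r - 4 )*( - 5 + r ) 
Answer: a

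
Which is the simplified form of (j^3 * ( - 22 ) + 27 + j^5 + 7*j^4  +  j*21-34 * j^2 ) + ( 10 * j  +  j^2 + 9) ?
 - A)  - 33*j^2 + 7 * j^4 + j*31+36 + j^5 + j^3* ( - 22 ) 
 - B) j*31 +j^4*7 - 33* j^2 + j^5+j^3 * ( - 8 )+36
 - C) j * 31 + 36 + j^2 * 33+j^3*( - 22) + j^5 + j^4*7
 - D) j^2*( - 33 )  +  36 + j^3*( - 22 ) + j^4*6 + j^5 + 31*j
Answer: A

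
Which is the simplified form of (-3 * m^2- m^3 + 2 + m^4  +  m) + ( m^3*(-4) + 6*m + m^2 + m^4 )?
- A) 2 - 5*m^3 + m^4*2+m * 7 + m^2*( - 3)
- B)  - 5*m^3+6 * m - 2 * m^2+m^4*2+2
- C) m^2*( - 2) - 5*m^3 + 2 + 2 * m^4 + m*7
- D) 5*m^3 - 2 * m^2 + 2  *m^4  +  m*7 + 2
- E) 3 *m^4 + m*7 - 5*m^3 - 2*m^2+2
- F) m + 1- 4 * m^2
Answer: C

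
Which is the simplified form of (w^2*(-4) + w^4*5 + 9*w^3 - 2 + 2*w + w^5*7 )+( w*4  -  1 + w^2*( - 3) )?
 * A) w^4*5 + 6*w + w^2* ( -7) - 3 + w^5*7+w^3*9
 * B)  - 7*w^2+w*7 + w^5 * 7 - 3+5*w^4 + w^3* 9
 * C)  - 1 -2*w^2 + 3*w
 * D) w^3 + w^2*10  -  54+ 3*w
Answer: A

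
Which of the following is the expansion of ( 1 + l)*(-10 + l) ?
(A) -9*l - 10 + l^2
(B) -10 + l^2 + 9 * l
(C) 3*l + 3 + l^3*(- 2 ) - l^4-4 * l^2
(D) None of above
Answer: A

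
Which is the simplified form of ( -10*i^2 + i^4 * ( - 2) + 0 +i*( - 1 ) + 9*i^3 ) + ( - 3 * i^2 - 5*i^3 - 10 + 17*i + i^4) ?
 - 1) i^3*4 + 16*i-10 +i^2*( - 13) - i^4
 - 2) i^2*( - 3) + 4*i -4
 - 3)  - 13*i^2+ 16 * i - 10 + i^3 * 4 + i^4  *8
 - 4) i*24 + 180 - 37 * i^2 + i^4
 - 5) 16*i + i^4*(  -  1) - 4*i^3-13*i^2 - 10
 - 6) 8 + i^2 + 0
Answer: 1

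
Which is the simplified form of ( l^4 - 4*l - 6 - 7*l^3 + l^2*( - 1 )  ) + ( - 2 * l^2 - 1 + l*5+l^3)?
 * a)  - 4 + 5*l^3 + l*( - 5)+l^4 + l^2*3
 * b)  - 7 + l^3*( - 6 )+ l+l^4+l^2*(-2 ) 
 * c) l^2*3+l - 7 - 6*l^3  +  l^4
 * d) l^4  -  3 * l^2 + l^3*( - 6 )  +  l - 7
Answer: d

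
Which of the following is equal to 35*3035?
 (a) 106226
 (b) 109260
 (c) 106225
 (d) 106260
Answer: c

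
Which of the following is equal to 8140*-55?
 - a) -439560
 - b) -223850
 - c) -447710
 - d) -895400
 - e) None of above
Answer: e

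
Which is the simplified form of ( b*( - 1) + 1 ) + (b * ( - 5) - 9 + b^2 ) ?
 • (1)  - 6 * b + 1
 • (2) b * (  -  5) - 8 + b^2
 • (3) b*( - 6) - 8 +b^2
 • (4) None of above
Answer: 3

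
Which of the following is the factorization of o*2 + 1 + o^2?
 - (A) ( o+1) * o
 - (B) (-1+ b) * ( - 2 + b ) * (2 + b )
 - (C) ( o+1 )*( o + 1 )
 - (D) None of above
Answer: C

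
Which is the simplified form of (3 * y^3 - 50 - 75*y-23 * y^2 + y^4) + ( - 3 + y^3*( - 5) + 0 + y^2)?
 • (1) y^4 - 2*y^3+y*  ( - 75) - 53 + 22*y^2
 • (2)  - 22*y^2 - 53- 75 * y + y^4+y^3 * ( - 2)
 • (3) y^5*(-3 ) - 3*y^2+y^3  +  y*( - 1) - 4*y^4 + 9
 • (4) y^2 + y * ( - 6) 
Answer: 2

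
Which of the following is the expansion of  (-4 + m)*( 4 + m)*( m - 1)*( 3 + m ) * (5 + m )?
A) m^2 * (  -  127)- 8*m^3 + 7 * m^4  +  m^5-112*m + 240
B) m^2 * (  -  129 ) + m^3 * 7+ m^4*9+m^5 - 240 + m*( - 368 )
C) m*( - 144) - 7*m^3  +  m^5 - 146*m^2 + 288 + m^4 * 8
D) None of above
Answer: D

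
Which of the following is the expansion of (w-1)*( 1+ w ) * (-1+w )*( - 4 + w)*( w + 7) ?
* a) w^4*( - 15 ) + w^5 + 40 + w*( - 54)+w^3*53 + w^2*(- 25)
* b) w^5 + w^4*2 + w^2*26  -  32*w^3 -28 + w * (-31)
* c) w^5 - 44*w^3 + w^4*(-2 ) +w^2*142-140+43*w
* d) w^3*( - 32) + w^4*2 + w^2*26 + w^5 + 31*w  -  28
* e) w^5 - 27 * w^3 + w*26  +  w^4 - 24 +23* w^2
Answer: d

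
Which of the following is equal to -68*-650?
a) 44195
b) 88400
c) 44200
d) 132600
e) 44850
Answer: c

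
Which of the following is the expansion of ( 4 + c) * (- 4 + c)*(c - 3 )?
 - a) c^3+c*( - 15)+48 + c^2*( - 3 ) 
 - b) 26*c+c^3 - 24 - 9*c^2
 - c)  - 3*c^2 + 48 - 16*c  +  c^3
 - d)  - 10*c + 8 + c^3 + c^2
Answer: c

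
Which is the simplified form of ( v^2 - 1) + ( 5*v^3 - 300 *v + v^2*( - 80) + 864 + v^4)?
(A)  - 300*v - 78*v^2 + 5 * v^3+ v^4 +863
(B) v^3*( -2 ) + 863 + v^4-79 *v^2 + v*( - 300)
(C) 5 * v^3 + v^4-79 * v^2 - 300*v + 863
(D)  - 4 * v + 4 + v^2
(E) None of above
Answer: C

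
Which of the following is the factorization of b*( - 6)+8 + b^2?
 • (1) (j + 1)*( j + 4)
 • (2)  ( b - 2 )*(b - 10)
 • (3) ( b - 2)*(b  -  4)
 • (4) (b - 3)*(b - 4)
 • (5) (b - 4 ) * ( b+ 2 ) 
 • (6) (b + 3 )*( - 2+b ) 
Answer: 3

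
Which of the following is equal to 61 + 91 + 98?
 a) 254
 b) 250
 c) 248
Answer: b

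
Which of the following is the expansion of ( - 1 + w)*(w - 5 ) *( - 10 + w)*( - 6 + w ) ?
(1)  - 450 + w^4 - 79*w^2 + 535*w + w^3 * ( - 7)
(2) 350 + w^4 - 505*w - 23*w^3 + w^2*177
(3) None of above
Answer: 3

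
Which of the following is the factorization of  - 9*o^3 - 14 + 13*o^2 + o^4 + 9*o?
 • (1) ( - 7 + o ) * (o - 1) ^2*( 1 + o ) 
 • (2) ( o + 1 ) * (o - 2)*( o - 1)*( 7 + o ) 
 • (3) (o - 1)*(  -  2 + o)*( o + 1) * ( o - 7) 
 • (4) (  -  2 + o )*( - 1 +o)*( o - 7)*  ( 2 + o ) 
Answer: 3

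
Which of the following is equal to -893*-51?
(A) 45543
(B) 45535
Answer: A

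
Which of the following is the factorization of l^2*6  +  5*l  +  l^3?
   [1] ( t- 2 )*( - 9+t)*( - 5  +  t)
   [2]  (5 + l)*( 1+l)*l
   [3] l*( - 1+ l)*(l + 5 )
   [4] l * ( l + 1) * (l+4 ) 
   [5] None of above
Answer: 2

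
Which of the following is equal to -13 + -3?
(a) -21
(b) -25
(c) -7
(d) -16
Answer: d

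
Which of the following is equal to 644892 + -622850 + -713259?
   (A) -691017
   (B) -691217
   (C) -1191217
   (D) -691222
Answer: B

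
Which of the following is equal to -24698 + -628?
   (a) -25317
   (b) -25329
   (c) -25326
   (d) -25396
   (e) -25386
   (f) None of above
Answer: c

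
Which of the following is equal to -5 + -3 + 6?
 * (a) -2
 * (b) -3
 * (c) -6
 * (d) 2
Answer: a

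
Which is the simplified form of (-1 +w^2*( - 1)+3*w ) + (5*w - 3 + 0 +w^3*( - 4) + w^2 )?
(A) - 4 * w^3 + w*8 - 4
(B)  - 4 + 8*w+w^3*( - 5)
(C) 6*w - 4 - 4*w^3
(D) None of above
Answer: A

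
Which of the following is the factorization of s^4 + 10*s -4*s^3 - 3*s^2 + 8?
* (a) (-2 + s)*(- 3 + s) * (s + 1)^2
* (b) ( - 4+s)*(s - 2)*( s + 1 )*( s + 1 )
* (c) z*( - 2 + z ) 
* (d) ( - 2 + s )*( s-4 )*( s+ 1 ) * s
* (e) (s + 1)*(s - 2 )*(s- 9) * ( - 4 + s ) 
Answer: b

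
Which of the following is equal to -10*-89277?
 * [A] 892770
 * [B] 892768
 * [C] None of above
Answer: A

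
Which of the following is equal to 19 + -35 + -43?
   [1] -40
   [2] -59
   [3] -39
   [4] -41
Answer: 2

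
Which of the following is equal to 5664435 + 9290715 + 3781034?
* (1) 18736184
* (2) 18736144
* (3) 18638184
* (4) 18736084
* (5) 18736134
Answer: 1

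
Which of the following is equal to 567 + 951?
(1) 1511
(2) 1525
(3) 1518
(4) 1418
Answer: 3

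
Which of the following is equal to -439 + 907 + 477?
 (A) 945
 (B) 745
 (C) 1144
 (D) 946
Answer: A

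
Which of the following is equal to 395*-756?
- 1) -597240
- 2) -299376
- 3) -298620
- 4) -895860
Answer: 3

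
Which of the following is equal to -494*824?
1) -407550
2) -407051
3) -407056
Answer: 3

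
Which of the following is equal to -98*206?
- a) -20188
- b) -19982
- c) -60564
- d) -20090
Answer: a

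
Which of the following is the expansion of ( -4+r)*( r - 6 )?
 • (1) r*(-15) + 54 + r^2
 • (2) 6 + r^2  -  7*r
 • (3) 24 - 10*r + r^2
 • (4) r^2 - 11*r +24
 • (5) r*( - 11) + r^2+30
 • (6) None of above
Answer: 3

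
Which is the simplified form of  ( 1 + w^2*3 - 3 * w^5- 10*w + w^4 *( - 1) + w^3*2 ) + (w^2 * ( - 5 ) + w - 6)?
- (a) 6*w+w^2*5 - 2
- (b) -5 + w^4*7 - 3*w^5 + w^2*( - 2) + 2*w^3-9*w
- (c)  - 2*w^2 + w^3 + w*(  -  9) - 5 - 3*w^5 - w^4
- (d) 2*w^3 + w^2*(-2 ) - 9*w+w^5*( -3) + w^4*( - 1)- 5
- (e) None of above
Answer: d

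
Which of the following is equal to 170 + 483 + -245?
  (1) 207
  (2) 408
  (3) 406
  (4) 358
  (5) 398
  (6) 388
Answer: 2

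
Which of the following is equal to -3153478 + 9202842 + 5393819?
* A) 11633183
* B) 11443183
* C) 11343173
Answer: B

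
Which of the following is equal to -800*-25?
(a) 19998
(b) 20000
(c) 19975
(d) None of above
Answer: b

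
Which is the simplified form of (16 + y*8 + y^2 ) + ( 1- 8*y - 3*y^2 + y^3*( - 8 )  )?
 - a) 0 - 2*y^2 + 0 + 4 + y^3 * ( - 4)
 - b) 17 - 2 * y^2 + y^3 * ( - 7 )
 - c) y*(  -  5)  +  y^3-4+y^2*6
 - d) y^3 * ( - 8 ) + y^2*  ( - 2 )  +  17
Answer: d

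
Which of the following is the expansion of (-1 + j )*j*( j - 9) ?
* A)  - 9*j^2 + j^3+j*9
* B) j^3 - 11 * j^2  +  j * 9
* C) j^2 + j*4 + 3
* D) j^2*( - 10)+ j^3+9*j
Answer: D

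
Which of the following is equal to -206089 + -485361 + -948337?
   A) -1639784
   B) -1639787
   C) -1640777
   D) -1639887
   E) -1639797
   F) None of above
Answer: B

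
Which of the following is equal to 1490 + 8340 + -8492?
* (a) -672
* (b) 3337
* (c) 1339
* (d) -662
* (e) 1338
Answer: e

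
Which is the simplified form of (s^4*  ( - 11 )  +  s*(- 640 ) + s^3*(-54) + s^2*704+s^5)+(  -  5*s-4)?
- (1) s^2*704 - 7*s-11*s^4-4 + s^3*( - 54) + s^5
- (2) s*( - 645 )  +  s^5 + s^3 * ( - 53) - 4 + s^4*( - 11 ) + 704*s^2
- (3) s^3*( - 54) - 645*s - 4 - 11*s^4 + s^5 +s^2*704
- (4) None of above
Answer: 3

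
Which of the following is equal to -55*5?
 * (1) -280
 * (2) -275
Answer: 2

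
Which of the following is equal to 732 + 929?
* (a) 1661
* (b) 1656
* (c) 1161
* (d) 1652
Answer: a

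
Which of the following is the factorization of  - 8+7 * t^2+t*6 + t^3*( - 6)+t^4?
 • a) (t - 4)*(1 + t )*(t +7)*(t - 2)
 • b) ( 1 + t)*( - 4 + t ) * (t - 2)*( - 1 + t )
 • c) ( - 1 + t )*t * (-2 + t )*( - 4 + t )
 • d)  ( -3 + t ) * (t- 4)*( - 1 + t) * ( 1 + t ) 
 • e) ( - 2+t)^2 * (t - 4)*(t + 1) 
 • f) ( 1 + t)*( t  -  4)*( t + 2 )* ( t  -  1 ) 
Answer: b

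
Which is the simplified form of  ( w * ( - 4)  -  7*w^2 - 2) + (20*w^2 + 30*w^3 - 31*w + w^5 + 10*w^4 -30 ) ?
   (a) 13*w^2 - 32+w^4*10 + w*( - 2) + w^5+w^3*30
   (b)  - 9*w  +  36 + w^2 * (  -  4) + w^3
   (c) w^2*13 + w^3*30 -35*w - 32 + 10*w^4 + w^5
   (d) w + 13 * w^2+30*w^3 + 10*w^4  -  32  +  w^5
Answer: c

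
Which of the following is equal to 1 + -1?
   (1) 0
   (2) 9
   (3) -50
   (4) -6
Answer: 1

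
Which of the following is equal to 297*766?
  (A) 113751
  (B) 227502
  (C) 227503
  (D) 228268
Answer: B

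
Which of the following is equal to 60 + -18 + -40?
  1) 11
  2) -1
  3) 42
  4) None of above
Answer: 4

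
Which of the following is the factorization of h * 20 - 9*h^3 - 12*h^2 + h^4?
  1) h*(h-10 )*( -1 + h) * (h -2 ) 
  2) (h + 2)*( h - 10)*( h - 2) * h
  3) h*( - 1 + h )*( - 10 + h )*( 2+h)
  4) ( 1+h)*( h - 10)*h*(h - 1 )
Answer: 3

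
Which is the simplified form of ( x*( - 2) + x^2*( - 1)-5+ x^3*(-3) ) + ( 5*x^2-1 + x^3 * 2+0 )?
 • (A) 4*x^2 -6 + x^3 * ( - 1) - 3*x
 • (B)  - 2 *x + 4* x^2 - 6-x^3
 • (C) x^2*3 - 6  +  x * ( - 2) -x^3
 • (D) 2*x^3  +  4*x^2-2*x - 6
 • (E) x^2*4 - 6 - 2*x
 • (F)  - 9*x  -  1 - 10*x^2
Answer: B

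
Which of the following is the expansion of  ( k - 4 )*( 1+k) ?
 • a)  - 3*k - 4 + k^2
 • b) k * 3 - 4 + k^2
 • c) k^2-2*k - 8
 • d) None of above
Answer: a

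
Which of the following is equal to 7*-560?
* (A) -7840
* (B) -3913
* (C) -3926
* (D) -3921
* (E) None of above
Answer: E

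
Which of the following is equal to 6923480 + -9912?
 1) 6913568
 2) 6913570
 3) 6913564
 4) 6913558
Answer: 1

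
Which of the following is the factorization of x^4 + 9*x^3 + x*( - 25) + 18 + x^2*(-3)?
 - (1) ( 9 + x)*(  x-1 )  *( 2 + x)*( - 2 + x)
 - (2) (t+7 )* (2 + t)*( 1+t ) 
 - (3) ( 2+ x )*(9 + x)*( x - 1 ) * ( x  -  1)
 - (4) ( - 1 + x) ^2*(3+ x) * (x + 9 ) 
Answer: 3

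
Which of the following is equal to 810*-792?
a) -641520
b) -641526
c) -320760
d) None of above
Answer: a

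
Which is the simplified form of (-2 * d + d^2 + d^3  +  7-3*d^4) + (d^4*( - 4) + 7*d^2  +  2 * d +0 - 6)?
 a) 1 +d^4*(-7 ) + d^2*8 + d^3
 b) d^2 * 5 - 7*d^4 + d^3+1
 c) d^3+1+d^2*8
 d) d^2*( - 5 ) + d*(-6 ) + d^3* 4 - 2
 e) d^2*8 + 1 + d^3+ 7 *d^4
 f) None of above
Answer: a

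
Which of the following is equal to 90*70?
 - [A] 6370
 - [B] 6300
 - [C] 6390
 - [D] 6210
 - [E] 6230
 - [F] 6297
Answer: B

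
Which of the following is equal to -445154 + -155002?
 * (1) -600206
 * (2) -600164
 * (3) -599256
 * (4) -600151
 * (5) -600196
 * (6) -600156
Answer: 6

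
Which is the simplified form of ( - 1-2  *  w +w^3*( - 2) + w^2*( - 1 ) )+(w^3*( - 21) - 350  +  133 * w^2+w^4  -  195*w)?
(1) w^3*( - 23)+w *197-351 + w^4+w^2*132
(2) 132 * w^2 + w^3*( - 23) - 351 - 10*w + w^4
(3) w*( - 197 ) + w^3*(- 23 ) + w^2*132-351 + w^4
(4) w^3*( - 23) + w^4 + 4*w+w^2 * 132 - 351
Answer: 3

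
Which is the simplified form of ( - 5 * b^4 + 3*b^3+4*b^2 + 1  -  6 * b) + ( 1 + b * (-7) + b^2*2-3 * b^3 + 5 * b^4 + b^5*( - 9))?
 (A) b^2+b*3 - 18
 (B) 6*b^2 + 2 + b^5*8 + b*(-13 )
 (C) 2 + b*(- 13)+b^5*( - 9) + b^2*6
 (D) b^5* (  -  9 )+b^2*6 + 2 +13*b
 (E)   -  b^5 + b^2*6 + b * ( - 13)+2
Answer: C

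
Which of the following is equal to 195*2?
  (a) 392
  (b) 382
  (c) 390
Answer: c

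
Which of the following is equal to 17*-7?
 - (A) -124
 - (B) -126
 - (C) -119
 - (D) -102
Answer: C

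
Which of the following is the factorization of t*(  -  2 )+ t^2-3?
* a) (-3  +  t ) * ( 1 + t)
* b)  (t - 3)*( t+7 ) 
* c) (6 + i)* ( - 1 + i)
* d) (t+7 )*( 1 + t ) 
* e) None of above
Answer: a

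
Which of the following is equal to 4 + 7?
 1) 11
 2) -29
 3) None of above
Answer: 1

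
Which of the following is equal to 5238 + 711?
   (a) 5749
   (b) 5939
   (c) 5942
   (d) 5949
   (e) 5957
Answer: d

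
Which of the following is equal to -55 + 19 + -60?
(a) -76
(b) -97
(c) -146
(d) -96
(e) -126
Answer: d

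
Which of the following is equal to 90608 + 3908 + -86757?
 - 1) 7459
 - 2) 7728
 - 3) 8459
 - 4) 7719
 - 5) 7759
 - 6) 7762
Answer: 5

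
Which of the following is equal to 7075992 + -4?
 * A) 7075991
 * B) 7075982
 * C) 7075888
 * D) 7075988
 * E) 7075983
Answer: D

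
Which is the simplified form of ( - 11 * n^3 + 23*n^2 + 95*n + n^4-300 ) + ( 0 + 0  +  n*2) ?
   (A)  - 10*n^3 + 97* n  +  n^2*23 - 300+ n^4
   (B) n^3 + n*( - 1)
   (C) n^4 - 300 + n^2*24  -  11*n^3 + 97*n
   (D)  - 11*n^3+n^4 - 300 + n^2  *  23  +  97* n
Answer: D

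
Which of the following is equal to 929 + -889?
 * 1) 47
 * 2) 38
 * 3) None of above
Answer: 3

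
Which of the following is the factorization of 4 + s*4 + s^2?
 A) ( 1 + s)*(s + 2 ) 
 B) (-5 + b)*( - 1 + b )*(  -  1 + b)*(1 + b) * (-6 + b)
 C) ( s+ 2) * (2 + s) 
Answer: C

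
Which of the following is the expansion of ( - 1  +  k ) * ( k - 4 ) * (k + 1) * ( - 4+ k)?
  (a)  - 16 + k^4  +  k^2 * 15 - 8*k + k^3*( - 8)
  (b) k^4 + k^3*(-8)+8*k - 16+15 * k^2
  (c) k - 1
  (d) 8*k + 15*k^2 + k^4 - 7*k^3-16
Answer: b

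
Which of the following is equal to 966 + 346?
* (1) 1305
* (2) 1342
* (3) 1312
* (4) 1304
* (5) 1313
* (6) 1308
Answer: 3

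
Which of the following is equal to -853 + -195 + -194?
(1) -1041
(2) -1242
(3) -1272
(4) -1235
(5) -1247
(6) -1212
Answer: 2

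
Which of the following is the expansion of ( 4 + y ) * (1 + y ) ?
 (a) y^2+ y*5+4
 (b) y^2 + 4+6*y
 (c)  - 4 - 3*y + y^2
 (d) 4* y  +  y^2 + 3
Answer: a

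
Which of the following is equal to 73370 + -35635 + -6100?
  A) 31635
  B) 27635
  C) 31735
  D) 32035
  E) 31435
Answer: A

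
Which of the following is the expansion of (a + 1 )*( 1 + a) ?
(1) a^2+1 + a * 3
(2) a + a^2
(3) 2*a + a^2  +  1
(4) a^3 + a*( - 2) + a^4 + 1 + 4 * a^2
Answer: 3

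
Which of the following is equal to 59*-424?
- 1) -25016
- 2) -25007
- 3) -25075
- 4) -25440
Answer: 1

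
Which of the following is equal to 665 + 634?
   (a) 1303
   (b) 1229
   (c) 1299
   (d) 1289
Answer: c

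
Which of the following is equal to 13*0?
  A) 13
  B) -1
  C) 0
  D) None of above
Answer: C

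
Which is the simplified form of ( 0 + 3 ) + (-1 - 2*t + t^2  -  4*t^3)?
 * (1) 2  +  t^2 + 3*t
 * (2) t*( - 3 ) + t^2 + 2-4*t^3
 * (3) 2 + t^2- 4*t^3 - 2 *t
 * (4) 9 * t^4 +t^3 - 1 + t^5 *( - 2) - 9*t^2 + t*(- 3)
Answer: 3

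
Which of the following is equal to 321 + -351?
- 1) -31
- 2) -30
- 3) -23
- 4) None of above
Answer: 2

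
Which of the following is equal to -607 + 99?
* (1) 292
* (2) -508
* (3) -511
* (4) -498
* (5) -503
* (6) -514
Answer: 2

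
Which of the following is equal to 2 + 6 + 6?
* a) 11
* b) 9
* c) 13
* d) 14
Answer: d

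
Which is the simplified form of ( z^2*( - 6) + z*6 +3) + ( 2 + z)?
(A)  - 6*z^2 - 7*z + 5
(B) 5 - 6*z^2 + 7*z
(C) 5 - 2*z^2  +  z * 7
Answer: B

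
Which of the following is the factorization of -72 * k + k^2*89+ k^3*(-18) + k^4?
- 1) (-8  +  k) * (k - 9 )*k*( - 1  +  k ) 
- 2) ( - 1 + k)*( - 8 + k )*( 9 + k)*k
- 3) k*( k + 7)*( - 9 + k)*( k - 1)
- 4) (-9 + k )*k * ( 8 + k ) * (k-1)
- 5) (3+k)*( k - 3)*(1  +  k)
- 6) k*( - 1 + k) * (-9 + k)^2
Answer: 1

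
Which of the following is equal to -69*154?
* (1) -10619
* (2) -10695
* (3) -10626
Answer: 3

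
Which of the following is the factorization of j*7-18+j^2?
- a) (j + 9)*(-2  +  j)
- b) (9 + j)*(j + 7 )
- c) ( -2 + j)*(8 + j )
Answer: a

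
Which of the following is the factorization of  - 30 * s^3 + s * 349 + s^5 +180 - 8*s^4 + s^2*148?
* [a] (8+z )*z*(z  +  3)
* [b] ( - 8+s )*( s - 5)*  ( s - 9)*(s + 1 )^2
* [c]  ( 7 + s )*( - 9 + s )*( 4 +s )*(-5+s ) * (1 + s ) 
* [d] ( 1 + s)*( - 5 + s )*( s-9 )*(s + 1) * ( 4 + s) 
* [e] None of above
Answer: d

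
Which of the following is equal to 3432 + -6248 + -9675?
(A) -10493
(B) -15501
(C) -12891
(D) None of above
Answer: D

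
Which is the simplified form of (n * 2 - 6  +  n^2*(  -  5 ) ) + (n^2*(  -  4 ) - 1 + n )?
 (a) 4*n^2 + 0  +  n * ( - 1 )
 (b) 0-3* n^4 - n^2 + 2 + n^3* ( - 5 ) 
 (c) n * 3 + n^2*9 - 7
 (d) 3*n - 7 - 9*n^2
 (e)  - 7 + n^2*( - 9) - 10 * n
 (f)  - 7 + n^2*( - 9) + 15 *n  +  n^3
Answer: d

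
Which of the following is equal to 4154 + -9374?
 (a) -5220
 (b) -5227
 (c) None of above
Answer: a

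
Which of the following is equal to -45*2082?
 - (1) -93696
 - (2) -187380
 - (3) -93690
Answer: 3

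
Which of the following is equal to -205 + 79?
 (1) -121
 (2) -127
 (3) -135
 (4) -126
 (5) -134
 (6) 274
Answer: 4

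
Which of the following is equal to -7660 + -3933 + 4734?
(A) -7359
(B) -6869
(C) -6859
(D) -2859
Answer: C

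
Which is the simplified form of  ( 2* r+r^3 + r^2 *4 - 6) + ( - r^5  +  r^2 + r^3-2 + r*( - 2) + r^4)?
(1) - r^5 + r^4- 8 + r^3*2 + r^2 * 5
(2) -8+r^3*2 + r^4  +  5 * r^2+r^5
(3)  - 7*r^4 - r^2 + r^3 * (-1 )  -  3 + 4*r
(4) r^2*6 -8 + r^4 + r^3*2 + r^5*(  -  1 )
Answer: 1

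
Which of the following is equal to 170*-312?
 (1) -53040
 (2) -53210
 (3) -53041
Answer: 1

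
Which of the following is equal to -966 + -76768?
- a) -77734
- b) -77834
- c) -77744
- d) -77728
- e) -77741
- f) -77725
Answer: a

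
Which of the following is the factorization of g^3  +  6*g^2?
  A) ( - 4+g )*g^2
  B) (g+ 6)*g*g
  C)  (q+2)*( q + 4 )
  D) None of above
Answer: B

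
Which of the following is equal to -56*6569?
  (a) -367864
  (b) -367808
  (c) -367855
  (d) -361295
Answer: a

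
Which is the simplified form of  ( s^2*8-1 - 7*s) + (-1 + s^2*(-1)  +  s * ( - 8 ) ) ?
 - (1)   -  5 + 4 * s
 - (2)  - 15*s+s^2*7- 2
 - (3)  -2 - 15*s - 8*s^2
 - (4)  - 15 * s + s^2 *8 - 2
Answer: 2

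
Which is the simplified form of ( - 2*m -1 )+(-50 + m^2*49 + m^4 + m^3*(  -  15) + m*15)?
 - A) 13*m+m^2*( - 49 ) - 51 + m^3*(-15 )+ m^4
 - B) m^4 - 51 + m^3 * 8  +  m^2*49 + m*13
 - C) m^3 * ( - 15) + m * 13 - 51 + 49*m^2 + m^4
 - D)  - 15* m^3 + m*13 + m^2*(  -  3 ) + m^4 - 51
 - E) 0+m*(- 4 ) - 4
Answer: C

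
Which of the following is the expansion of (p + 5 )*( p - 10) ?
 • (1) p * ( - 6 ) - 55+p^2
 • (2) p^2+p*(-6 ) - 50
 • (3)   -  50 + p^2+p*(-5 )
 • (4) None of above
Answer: 3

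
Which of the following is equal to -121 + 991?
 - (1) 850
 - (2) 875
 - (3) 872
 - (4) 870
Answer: 4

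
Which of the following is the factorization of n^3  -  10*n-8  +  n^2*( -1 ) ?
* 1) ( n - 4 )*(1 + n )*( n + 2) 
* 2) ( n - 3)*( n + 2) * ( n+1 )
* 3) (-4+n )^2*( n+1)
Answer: 1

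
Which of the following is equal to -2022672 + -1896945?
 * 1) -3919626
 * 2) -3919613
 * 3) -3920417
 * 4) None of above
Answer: 4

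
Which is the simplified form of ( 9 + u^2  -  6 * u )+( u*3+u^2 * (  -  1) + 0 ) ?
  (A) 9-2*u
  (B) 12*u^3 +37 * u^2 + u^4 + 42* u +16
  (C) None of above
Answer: C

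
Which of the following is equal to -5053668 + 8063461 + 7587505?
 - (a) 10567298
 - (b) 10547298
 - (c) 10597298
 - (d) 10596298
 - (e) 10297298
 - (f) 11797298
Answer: c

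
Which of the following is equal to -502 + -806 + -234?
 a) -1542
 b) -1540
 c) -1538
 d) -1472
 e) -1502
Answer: a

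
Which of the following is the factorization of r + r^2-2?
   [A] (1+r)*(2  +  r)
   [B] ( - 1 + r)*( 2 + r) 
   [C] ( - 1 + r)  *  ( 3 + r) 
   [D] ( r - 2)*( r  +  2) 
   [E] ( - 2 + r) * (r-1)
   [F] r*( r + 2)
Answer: B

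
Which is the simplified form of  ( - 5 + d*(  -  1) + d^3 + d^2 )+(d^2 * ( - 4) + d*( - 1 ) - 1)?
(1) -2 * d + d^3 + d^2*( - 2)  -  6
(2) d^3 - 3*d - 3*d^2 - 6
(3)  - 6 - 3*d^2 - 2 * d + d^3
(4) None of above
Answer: 3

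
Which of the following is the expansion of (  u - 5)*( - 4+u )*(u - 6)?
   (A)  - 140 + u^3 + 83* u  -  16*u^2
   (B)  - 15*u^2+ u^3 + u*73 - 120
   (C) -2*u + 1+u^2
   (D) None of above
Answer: D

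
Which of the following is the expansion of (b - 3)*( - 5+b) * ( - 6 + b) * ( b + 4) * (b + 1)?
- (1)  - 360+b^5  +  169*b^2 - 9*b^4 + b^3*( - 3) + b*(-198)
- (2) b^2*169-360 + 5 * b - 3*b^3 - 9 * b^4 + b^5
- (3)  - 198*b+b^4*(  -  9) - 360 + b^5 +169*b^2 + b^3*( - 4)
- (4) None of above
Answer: 1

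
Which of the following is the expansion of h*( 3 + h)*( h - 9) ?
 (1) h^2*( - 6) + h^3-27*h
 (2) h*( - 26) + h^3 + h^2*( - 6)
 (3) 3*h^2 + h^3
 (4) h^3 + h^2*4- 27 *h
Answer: 1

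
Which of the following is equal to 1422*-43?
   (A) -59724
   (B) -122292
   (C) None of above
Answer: C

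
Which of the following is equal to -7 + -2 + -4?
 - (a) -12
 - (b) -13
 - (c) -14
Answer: b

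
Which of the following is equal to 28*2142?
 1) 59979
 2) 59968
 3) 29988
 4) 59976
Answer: 4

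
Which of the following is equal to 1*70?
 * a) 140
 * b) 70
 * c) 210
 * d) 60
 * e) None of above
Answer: b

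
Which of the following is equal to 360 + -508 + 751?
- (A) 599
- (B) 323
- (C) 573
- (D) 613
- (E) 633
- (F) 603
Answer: F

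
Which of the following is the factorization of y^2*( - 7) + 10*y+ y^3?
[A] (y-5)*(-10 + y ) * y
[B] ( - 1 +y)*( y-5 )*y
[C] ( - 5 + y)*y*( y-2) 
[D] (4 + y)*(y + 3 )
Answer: C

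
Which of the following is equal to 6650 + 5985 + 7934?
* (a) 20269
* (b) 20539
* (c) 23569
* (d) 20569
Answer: d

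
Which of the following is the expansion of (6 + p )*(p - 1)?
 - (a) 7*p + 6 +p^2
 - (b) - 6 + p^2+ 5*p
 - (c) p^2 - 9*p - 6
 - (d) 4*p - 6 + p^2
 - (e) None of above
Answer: b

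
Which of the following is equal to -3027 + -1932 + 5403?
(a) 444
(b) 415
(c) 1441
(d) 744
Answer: a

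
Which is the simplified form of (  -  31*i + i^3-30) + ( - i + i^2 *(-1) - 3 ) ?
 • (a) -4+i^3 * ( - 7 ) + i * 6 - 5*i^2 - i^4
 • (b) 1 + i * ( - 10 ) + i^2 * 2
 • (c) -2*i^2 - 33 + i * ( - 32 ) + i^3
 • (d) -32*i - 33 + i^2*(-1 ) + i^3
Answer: d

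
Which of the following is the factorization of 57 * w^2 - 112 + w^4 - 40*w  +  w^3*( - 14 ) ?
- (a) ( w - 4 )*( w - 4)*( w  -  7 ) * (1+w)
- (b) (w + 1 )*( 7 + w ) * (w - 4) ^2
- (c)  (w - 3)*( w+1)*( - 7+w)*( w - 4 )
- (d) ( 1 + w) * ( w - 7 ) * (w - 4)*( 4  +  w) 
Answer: a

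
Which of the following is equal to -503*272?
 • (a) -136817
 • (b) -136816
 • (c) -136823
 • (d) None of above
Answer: b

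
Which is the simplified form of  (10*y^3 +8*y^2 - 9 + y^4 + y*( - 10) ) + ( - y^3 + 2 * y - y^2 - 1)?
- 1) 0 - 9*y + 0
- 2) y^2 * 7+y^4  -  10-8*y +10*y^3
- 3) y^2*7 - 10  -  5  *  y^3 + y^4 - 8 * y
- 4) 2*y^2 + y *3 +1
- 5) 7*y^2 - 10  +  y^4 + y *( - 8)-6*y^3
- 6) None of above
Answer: 6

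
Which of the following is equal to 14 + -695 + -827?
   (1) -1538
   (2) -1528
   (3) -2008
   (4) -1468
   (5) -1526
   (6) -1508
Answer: 6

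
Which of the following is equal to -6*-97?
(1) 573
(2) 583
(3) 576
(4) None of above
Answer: 4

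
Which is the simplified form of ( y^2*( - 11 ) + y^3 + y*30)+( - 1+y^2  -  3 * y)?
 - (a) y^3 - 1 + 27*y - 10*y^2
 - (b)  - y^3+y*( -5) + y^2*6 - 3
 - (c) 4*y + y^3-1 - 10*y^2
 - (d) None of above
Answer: a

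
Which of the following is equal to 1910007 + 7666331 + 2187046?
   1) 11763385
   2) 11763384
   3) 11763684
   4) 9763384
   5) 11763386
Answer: 2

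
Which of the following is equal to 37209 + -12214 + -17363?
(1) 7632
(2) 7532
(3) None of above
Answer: 1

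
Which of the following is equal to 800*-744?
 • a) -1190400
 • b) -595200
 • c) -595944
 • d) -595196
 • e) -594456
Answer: b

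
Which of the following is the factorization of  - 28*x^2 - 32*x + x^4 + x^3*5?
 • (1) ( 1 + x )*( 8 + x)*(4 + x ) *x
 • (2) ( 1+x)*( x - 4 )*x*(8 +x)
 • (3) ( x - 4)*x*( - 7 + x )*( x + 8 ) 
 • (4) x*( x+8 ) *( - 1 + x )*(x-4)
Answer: 2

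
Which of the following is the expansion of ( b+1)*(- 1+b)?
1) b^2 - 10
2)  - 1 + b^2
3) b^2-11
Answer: 2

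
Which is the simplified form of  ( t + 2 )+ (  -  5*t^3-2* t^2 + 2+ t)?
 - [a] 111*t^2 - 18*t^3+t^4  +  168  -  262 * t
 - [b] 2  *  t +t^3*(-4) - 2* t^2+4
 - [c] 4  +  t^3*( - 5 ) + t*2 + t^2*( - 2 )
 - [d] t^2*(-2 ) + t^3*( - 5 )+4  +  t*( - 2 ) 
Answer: c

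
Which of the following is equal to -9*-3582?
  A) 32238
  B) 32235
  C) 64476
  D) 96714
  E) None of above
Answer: A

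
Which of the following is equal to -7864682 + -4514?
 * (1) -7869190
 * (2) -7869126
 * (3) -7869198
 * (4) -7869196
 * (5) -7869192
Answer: 4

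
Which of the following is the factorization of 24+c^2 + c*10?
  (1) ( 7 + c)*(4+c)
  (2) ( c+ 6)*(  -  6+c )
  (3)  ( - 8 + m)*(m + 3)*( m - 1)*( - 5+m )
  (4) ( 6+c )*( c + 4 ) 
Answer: 4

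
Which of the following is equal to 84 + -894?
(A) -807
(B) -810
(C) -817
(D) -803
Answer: B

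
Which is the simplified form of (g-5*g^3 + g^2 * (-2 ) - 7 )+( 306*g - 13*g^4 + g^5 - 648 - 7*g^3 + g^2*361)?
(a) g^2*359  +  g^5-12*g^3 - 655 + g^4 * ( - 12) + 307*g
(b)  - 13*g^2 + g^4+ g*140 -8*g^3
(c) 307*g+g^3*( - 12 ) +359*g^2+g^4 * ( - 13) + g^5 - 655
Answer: c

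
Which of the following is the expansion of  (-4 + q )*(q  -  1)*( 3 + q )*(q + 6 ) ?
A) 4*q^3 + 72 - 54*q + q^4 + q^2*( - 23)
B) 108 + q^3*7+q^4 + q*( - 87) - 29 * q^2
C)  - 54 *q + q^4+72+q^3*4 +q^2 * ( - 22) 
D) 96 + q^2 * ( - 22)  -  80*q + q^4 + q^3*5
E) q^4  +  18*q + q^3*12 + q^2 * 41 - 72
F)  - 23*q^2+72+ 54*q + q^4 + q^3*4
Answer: A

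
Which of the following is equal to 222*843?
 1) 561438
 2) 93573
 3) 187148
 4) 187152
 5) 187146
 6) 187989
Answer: 5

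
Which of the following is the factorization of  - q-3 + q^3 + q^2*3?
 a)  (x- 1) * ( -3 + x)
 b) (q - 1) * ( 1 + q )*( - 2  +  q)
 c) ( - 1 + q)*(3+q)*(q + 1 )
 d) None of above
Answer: c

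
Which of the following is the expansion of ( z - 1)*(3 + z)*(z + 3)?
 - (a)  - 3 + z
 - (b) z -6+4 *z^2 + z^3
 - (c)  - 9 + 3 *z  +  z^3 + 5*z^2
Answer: c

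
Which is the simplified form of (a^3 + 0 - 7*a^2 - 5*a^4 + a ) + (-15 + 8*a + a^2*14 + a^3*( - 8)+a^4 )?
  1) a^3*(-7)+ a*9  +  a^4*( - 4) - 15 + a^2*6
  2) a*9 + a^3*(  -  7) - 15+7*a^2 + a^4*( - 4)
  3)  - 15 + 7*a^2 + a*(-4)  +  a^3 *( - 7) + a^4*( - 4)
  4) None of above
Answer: 2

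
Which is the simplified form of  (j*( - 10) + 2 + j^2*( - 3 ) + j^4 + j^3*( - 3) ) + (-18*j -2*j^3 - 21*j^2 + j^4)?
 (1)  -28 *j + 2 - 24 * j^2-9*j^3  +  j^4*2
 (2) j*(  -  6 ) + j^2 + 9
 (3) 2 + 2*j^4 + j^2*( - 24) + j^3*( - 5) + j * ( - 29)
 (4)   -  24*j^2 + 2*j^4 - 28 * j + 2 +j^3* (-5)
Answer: 4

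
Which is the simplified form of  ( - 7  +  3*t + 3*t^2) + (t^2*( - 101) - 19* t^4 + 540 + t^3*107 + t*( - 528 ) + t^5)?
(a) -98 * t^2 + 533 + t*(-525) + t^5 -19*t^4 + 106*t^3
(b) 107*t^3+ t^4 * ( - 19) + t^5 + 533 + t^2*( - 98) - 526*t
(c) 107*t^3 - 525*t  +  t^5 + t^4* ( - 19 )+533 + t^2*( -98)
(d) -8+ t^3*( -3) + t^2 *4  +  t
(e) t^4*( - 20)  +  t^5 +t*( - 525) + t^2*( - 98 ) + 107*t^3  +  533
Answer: c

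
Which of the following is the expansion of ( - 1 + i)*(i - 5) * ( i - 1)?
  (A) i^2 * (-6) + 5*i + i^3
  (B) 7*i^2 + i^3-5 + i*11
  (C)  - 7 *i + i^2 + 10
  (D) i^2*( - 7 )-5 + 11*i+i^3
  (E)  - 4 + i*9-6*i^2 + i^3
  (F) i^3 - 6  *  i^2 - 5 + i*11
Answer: D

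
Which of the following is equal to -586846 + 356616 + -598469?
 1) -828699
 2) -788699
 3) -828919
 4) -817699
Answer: 1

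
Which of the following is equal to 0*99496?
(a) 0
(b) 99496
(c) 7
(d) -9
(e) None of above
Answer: a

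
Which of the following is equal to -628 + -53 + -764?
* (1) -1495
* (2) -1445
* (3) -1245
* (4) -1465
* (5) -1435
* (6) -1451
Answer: 2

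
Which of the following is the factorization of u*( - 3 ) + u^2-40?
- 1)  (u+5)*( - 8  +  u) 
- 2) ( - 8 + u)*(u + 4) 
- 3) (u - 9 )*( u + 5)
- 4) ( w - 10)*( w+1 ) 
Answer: 1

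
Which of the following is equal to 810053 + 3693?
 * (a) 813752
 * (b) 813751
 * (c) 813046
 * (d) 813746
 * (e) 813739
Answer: d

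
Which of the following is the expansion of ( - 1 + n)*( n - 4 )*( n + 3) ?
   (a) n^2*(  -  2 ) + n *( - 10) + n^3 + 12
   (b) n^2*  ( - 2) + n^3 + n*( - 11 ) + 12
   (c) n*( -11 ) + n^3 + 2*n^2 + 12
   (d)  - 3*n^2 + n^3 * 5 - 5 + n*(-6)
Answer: b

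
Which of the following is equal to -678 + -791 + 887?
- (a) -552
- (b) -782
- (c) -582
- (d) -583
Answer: c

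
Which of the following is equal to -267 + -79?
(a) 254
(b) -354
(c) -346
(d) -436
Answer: c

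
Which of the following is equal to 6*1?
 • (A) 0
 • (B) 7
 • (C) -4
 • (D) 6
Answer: D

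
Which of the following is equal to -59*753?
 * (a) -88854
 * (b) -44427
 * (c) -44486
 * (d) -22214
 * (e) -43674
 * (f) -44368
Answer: b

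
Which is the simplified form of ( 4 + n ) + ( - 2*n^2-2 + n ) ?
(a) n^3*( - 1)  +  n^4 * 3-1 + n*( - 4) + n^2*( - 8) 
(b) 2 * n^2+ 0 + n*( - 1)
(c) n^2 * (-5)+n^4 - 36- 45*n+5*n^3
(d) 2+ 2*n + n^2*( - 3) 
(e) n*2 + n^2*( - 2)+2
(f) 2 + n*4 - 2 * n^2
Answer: e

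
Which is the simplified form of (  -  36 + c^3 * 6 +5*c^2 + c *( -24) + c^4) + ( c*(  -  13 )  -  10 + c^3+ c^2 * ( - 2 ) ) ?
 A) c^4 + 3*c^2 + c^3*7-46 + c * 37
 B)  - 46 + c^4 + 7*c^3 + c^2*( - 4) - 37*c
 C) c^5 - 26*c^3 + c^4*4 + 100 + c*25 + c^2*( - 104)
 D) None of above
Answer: D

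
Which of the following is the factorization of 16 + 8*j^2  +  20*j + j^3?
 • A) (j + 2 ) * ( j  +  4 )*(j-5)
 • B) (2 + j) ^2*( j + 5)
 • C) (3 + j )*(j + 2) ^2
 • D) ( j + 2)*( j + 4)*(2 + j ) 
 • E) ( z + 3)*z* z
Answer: D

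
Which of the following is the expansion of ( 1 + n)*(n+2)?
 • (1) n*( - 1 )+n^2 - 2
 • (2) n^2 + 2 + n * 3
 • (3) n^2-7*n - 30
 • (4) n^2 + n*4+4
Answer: 2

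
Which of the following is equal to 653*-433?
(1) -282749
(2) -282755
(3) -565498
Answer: 1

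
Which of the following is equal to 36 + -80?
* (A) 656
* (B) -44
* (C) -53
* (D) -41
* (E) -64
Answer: B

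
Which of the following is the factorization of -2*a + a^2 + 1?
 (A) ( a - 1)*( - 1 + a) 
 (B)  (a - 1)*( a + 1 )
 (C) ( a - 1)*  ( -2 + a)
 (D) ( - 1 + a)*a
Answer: A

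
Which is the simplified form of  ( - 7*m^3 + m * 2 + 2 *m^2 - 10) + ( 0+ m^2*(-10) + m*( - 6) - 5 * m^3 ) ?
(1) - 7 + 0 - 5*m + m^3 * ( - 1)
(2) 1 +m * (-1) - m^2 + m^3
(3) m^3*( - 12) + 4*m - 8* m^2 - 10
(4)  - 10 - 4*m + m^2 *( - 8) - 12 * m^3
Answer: 4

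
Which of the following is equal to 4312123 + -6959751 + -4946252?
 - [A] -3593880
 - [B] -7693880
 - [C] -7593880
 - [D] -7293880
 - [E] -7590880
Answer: C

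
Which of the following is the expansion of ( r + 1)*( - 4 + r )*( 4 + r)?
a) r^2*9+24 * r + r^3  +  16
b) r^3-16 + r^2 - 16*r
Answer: b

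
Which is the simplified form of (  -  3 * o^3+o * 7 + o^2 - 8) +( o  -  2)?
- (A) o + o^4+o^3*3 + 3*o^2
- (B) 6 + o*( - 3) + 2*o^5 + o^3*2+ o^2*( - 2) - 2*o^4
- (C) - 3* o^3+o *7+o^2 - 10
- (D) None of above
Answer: D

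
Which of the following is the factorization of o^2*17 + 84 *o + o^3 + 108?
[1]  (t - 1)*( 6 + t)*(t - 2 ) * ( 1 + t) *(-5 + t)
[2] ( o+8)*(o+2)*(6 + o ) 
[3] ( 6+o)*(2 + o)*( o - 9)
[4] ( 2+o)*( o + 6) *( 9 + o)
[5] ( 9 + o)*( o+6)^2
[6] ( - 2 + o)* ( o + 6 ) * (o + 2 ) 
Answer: 4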